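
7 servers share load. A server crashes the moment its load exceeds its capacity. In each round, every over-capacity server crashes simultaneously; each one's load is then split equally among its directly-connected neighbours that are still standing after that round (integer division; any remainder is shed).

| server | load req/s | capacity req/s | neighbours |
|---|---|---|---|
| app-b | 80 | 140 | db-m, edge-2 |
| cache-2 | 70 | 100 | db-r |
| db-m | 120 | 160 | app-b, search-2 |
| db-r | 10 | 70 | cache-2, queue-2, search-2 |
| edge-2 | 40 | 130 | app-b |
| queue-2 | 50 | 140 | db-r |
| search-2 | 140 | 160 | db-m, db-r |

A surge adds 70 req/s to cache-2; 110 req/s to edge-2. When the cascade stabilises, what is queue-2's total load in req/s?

125

Round 1 — cache-2 at 140 > 100; edge-2 at 150 > 130. cache-2, edge-2 crash.
  cache-2 sheds 140 req/s to db-r: 140 each.
    db-r: 10+140 = 150 > 70
  edge-2 sheds 150 req/s to app-b: 150 each.
    app-b: 80+150 = 230 > 140
Round 2 — app-b, db-r crash.
  app-b sheds 230 req/s to db-m: 230 each.
    db-m: 120+230 = 350 > 160
  db-r sheds 150 req/s to queue-2, search-2: 75 each.
    queue-2: 50+75 = 125 ≤ 140
    search-2: 140+75 = 215 > 160
Round 3 — db-m, search-2 crash.
  db-m sheds 350 req/s: no online neighbours, lost.
  search-2 sheds 215 req/s: no online neighbours, lost.
No further crashes.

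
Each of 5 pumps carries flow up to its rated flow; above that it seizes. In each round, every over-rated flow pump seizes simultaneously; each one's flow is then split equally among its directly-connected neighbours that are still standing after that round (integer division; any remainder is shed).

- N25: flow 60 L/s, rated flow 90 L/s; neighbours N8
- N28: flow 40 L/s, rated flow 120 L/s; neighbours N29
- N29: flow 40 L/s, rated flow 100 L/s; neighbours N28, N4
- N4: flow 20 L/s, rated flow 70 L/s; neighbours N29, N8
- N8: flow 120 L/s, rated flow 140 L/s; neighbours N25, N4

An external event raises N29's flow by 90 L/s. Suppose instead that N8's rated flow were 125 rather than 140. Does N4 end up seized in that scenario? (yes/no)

With N8's rated flow at 125:
Round 1 — N29 at 130 > 100. N29 seizes.
  N29 sheds 130 L/s to N28, N4: 65 each.
    N28: 40+65 = 105 ≤ 120
    N4: 20+65 = 85 > 70
Round 2 — N4 seizes.
  N4 sheds 85 L/s to N8: 85 each.
    N8: 120+85 = 205 > 125
Round 3 — N8 seizes.
  N8 sheds 205 L/s to N25: 205 each.
    N25: 60+205 = 265 > 90
Round 4 — N25 seizes.
  N25 sheds 265 L/s: no online neighbours, lost.
No further seizures.

yes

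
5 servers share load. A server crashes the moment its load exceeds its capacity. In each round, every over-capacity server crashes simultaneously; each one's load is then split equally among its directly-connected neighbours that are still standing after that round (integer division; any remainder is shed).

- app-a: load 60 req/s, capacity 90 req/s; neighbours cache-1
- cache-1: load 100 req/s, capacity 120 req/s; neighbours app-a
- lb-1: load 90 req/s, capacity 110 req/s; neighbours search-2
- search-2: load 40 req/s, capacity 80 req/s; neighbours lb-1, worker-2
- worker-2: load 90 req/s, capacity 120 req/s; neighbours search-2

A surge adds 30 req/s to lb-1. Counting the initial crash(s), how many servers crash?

Round 1 — lb-1 at 120 > 110. lb-1 crashes.
  lb-1 sheds 120 req/s to search-2: 120 each.
    search-2: 40+120 = 160 > 80
Round 2 — search-2 crashes.
  search-2 sheds 160 req/s to worker-2: 160 each.
    worker-2: 90+160 = 250 > 120
Round 3 — worker-2 crashes.
  worker-2 sheds 250 req/s: no online neighbours, lost.
No further crashes.

3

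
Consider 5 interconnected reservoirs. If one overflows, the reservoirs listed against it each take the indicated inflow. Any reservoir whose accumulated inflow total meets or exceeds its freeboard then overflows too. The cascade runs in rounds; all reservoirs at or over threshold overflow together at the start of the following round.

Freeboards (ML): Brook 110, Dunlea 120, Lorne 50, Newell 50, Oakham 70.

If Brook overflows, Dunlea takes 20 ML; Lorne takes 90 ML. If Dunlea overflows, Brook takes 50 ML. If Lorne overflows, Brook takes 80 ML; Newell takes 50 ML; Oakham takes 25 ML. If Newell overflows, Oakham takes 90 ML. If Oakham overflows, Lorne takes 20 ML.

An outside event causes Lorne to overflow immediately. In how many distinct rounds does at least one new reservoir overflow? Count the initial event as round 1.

Round 1 — Lorne overflows (initial).
  Brook: +80 → 80 < 110
  Newell: +50 → 50 ≥ 50
  Oakham: +25 → 25 < 70
Round 2 — Newell overflows.
  Oakham: +90 → 115 ≥ 70
Round 3 — Oakham overflows.
No further overflows.

3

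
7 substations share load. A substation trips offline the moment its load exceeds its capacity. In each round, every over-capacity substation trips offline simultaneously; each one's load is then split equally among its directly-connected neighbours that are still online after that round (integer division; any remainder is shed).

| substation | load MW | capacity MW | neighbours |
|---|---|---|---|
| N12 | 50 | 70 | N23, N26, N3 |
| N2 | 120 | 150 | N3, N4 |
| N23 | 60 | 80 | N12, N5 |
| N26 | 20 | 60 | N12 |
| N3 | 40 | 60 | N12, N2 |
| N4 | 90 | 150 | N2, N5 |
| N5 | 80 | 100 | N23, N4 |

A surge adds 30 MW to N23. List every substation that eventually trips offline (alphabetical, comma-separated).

Round 1 — N23 at 90 > 80. N23 trips offline.
  N23 sheds 90 MW to N12, N5: 45 each.
    N12: 50+45 = 95 > 70
    N5: 80+45 = 125 > 100
Round 2 — N12, N5 trip offline.
  N12 sheds 95 MW to N26, N3: 47 each (1 lost).
    N26: 20+47 = 67 > 60
    N3: 40+47 = 87 > 60
  N5 sheds 125 MW to N4: 125 each.
    N4: 90+125 = 215 > 150
Round 3 — N26, N3, N4 trip offline.
  N26 sheds 67 MW: no online neighbours, lost.
  N3 sheds 87 MW to N2: 87 each.
    N2: 120+87 = 207 > 150
  N4 sheds 215 MW to N2: 215 each.
    N2: 207+215 = 422 > 150
Round 4 — N2 trips offline.
  N2 sheds 422 MW: no online neighbours, lost.
No further trips.

N12, N2, N23, N26, N3, N4, N5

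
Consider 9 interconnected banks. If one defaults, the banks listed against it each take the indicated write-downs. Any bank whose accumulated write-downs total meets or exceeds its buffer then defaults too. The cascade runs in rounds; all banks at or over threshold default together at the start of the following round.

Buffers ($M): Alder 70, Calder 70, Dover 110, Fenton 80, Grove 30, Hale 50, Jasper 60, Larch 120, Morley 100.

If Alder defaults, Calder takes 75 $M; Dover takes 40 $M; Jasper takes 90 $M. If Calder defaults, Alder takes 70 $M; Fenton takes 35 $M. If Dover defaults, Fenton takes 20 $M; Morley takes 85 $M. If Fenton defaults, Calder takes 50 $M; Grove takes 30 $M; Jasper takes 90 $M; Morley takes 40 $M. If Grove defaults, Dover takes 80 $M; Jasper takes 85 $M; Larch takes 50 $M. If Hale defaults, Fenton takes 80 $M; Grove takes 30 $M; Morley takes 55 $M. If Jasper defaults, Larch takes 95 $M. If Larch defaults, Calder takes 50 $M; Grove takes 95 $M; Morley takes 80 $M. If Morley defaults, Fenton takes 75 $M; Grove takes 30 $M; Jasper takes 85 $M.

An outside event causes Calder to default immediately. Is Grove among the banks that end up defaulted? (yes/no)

no

Round 1 — Calder defaults (initial).
  Alder: +70 → 70 ≥ 70
  Fenton: +35 → 35 < 80
Round 2 — Alder defaults.
  Dover: +40 → 40 < 110
  Jasper: +90 → 90 ≥ 60
Round 3 — Jasper defaults.
  Larch: +95 → 95 < 120
No further defaults.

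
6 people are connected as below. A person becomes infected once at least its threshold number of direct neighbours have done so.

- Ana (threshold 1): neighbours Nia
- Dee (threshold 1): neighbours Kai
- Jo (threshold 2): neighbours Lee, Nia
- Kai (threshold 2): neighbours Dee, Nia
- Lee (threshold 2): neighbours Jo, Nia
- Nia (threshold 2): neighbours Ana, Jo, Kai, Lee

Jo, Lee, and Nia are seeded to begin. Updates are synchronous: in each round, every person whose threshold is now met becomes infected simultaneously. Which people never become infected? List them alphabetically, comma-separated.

Dee, Kai

Round 1 — Jo, Lee, Nia become infected (initial).
Round 2 — checking thresholds:
  Ana: 1 of 1 neighbours ≥ 1, becomes infected.
  Kai: 1 of 2 neighbours < 2, not yet.
Round 3 — no new infections; cascade stops.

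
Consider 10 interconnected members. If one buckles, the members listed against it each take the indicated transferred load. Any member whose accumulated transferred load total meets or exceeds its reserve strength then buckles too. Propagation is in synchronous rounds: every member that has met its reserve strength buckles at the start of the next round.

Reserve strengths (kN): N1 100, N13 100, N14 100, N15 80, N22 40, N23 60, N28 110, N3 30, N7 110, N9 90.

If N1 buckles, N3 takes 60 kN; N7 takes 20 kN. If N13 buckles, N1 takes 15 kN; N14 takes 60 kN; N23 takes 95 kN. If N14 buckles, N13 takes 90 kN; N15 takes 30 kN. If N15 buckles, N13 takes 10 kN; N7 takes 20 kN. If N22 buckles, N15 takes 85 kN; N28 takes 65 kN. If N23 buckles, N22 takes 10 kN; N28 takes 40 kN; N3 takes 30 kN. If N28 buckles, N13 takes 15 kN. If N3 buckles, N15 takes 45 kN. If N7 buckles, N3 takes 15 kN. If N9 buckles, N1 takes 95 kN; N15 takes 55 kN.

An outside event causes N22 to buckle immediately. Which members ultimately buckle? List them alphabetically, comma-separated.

Round 1 — N22 buckles (initial).
  N15: +85 → 85 ≥ 80
  N28: +65 → 65 < 110
Round 2 — N15 buckles.
  N13: +10 → 10 < 100
  N7: +20 → 20 < 110
No further bucklings.

N15, N22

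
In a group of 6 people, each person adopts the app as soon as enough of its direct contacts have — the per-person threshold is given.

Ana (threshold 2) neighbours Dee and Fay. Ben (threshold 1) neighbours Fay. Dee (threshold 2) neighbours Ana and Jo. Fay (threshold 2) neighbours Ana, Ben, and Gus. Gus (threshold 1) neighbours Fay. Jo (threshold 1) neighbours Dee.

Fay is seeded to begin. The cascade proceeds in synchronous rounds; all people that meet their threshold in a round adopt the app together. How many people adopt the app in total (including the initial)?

3

Round 1 — Fay adopts the app (initial).
Round 2 — checking thresholds:
  Ana: 1 of 2 neighbours < 2, holds.
  Ben: 1 of 1 neighbours ≥ 1, adopts the app.
  Gus: 1 of 1 neighbours ≥ 1, adopts the app.
Round 3 — no new adoptions; cascade stops.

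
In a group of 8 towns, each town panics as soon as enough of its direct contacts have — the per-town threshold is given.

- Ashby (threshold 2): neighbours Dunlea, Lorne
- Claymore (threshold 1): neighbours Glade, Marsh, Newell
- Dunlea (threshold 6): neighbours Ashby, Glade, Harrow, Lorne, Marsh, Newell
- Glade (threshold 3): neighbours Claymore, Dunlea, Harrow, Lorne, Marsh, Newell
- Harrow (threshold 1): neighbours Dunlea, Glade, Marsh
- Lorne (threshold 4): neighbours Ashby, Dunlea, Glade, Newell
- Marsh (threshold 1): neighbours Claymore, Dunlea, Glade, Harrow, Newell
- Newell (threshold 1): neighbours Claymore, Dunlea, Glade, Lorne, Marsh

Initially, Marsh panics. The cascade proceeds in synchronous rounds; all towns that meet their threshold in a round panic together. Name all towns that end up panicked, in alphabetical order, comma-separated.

Claymore, Glade, Harrow, Marsh, Newell

Round 1 — Marsh panics (initial).
Round 2 — checking thresholds:
  Claymore: 1 of 3 neighbours ≥ 1, panics.
  Dunlea: 1 of 6 neighbours < 6, holds.
  Glade: 1 of 6 neighbours < 3, holds.
  Harrow: 1 of 3 neighbours ≥ 1, panics.
  Newell: 1 of 5 neighbours ≥ 1, panics.
Round 3 — checking thresholds:
  Dunlea: 3 of 6 neighbours < 6, holds.
  Glade: 4 of 6 neighbours ≥ 3, panics.
  Lorne: 1 of 4 neighbours < 4, holds.
Round 4 — no new panics; cascade stops.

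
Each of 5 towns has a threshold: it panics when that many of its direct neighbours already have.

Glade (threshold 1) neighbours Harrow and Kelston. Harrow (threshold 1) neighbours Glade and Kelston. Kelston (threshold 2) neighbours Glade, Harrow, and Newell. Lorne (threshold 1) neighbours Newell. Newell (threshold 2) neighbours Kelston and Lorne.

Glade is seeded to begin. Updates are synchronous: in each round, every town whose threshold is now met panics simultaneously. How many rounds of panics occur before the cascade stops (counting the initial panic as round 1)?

3

Round 1 — Glade panics (initial).
Round 2 — checking thresholds:
  Harrow: 1 of 2 neighbours ≥ 1, panics.
  Kelston: 1 of 3 neighbours < 2, not yet.
Round 3 — checking thresholds:
  Kelston: 2 of 3 neighbours ≥ 2, panics.
Round 4 — no new panics; cascade stops.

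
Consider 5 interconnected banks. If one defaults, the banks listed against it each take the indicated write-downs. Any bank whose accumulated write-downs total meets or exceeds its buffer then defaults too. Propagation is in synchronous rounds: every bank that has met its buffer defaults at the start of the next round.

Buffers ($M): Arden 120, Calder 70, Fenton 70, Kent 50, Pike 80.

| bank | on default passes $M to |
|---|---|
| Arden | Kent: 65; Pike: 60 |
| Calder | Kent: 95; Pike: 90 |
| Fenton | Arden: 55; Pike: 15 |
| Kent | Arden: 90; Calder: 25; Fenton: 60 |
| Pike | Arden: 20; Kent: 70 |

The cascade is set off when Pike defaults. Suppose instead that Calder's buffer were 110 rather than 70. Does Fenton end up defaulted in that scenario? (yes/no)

no

With Calder's buffer at 110:
Round 1 — Pike defaults (initial).
  Arden: +20 → 20 < 120
  Kent: +70 → 70 ≥ 50
Round 2 — Kent defaults.
  Arden: +90 → 110 < 120
  Calder: +25 → 25 < 110
  Fenton: +60 → 60 < 70
No further defaults.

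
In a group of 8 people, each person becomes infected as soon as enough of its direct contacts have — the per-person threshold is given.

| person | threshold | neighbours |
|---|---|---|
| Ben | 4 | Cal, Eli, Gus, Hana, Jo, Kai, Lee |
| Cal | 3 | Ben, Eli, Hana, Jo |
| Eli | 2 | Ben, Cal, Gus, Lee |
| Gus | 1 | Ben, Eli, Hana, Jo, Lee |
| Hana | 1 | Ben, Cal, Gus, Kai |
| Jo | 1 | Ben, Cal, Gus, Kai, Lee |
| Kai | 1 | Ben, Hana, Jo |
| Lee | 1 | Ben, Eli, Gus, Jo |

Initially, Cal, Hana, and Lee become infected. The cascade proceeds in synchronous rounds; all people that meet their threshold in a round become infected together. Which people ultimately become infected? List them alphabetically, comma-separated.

Round 1 — Cal, Hana, Lee become infected (initial).
Round 2 — checking thresholds:
  Ben: 3 of 7 neighbours < 4, not yet.
  Eli: 2 of 4 neighbours ≥ 2, becomes infected.
  Gus: 2 of 5 neighbours ≥ 1, becomes infected.
  Jo: 2 of 5 neighbours ≥ 1, becomes infected.
  Kai: 1 of 3 neighbours ≥ 1, becomes infected.
Round 3 — checking thresholds:
  Ben: 7 of 7 neighbours ≥ 4, becomes infected.
Round 4 — no new infections; cascade stops.

Ben, Cal, Eli, Gus, Hana, Jo, Kai, Lee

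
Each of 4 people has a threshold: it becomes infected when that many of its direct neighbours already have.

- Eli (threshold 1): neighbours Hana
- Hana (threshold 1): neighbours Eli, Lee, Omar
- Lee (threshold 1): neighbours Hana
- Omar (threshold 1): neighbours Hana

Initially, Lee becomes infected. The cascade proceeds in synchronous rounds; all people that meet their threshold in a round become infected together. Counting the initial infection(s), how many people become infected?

4

Round 1 — Lee becomes infected (initial).
Round 2 — checking thresholds:
  Hana: 1 of 3 neighbours ≥ 1, becomes infected.
Round 3 — checking thresholds:
  Eli: 1 of 1 neighbours ≥ 1, becomes infected.
  Omar: 1 of 1 neighbours ≥ 1, becomes infected.
Round 4 — no new infections; cascade stops.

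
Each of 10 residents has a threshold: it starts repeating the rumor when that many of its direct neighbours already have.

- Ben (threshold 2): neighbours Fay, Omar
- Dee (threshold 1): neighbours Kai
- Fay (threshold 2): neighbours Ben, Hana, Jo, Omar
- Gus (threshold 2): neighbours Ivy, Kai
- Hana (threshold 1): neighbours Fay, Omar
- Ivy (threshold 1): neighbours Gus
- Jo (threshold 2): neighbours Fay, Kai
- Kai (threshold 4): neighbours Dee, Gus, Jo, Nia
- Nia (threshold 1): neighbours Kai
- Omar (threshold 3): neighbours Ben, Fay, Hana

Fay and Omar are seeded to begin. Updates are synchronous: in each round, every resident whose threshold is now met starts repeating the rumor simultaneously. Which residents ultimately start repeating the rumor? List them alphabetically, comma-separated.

Round 1 — Fay, Omar start repeating the rumor (initial).
Round 2 — checking thresholds:
  Ben: 2 of 2 neighbours ≥ 2, starts repeating the rumor.
  Hana: 2 of 2 neighbours ≥ 1, starts repeating the rumor.
  Jo: 1 of 2 neighbours < 2, not yet.
Round 3 — no new spreads; cascade stops.

Ben, Fay, Hana, Omar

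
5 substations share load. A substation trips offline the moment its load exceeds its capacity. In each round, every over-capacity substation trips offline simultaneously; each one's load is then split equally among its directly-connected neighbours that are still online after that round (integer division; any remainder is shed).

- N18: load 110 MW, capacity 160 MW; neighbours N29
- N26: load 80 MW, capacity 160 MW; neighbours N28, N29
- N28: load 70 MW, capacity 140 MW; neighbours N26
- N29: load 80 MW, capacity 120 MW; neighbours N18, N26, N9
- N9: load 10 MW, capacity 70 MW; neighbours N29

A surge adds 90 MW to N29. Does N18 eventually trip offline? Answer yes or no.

Round 1 — N29 at 170 > 120. N29 trips offline.
  N29 sheds 170 MW to N18, N26, N9: 56 each (2 lost).
    N18: 110+56 = 166 > 160
    N26: 80+56 = 136 ≤ 160
    N9: 10+56 = 66 ≤ 70
Round 2 — N18 trips offline.
  N18 sheds 166 MW: no online neighbours, lost.
No further trips.

yes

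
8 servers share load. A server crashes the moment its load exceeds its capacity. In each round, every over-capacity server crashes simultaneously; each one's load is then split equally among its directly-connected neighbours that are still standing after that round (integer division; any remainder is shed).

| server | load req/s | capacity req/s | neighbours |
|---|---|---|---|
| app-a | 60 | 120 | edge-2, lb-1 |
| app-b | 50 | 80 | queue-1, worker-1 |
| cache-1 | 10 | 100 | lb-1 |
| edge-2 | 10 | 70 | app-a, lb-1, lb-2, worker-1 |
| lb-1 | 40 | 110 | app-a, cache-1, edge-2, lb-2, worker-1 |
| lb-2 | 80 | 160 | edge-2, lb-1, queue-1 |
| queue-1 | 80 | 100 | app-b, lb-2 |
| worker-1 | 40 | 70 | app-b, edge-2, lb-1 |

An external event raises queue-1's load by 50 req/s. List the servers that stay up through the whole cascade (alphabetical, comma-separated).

cache-1

Round 1 — queue-1 at 130 > 100. queue-1 crashes.
  queue-1 sheds 130 req/s to app-b, lb-2: 65 each.
    app-b: 50+65 = 115 > 80
    lb-2: 80+65 = 145 ≤ 160
Round 2 — app-b crashes.
  app-b sheds 115 req/s to worker-1: 115 each.
    worker-1: 40+115 = 155 > 70
Round 3 — worker-1 crashes.
  worker-1 sheds 155 req/s to edge-2, lb-1: 77 each (1 lost).
    edge-2: 10+77 = 87 > 70
    lb-1: 40+77 = 117 > 110
Round 4 — edge-2, lb-1 crash.
  edge-2 sheds 87 req/s to app-a, lb-2: 43 each (1 lost).
    app-a: 60+43 = 103 ≤ 120
    lb-2: 145+43 = 188 > 160
  lb-1 sheds 117 req/s to app-a, cache-1, lb-2: 39 each.
    app-a: 103+39 = 142 > 120
    cache-1: 10+39 = 49 ≤ 100
    lb-2: 188+39 = 227 > 160
Round 5 — app-a, lb-2 crash.
  app-a sheds 142 req/s: no online neighbours, lost.
  lb-2 sheds 227 req/s: no online neighbours, lost.
No further crashes.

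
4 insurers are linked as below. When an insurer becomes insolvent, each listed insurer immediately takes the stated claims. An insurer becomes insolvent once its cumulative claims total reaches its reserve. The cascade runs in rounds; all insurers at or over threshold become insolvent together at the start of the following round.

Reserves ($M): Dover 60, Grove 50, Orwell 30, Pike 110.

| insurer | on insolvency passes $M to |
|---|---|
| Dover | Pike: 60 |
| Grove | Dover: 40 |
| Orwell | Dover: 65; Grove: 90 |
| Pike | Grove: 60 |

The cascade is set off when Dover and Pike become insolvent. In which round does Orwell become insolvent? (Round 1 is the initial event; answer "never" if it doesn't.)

never

Round 1 — Dover, Pike become insolvent (initial).
  Grove: +60 → 60 ≥ 50
Round 2 — Grove becomes insolvent.
No further insolvencies.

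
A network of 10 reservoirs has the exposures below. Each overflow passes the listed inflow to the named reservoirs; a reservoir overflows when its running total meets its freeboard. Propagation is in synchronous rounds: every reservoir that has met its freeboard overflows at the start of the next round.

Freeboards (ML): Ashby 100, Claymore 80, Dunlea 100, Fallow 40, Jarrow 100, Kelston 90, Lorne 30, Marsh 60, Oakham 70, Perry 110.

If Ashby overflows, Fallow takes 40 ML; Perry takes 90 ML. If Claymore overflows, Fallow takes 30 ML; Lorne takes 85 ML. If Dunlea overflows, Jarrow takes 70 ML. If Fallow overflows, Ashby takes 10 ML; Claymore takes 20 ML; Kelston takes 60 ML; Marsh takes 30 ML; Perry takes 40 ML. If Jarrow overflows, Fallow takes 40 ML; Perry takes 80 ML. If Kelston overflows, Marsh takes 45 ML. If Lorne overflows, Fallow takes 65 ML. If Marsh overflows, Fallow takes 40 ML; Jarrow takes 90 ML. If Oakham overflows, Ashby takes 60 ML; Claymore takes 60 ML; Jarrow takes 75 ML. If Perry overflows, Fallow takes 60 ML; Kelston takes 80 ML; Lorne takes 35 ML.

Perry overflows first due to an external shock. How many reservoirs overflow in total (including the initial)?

Round 1 — Perry overflows (initial).
  Fallow: +60 → 60 ≥ 40
  Kelston: +80 → 80 < 90
  Lorne: +35 → 35 ≥ 30
Round 2 — Fallow, Lorne overflow.
  Ashby: +10 → 10 < 100
  Claymore: +20 → 20 < 80
  Kelston: +60 → 140 ≥ 90
  Marsh: +30 → 30 < 60
Round 3 — Kelston overflows.
  Marsh: +45 → 75 ≥ 60
Round 4 — Marsh overflows.
  Jarrow: +90 → 90 < 100
No further overflows.

5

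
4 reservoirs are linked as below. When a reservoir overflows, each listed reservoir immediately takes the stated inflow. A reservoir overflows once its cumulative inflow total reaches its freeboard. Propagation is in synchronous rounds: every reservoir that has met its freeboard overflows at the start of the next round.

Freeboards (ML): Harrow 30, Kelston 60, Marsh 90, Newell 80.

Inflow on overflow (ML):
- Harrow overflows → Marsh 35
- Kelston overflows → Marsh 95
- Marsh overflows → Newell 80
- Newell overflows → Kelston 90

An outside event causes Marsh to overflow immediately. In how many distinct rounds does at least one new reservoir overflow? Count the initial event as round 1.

3

Round 1 — Marsh overflows (initial).
  Newell: +80 → 80 ≥ 80
Round 2 — Newell overflows.
  Kelston: +90 → 90 ≥ 60
Round 3 — Kelston overflows.
No further overflows.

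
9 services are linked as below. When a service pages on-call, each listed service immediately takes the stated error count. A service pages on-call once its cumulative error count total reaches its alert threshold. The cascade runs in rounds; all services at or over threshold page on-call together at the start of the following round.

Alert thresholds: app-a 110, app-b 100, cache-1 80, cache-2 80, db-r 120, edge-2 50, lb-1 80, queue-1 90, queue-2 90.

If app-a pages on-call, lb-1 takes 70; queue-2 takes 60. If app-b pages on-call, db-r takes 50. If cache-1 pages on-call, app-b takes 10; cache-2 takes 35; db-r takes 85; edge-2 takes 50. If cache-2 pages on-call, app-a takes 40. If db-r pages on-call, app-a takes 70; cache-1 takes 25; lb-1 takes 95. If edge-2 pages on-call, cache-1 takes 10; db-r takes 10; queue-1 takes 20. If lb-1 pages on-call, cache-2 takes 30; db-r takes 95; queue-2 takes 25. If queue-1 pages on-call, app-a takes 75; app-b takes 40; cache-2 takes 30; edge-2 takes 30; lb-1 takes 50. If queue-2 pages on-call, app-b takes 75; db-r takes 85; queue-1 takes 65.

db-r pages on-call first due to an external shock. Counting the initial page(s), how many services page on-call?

2

Round 1 — db-r pages on-call (initial).
  app-a: +70 → 70 < 110
  cache-1: +25 → 25 < 80
  lb-1: +95 → 95 ≥ 80
Round 2 — lb-1 pages on-call.
  cache-2: +30 → 30 < 80
  queue-2: +25 → 25 < 90
No further pages.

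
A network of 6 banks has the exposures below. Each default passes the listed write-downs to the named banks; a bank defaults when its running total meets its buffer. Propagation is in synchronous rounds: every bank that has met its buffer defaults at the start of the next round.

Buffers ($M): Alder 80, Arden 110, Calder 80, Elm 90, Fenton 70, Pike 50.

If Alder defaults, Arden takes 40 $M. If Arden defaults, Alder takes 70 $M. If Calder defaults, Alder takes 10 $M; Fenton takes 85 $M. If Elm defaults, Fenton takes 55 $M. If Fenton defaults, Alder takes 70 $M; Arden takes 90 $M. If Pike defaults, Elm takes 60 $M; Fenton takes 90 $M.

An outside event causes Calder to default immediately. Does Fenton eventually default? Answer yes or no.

yes

Round 1 — Calder defaults (initial).
  Alder: +10 → 10 < 80
  Fenton: +85 → 85 ≥ 70
Round 2 — Fenton defaults.
  Alder: +70 → 80 ≥ 80
  Arden: +90 → 90 < 110
Round 3 — Alder defaults.
  Arden: +40 → 130 ≥ 110
Round 4 — Arden defaults.
No further defaults.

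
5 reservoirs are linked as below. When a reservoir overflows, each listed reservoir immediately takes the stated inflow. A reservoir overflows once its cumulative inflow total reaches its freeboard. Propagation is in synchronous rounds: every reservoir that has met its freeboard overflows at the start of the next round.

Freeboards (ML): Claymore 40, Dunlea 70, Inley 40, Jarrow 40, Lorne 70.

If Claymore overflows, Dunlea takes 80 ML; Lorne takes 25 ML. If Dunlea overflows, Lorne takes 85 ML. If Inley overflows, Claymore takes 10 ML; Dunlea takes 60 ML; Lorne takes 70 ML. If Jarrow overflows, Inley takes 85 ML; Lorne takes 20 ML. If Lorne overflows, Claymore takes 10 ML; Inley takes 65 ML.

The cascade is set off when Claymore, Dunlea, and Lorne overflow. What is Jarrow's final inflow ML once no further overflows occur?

0

Round 1 — Claymore, Dunlea, Lorne overflow (initial).
  Inley: +65 → 65 ≥ 40
Round 2 — Inley overflows.
No further overflows.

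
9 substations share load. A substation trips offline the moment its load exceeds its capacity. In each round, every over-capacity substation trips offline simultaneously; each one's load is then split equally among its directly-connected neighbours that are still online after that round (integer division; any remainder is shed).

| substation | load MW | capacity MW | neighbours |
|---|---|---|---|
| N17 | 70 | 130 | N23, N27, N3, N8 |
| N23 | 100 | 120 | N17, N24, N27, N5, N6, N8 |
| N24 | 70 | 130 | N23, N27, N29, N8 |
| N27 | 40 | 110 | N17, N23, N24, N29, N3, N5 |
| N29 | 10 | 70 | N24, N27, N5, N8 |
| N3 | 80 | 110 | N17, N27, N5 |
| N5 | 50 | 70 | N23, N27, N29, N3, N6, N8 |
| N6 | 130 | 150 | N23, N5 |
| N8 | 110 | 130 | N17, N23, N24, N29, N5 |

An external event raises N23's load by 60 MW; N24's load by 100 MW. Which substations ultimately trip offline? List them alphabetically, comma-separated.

Round 1 — N23 at 160 > 120; N24 at 170 > 130. N23, N24 trip offline.
  N23 sheds 160 MW to N17, N27, N5, N6, N8: 32 each.
    N17: 70+32 = 102 ≤ 130
    N27: 40+32 = 72 ≤ 110
    N5: 50+32 = 82 > 70
    N6: 130+32 = 162 > 150
    N8: 110+32 = 142 > 130
  N24 sheds 170 MW to N27, N29, N8: 56 each (2 lost).
    N27: 72+56 = 128 > 110
    N29: 10+56 = 66 ≤ 70
    N8: 142+56 = 198 > 130
Round 2 — N27, N5, N6, N8 trip offline.
  N27 sheds 128 MW to N17, N29, N3: 42 each (2 lost).
    N17: 102+42 = 144 > 130
    N29: 66+42 = 108 > 70
    N3: 80+42 = 122 > 110
  N5 sheds 82 MW to N29, N3: 41 each.
    N29: 108+41 = 149 > 70
    N3: 122+41 = 163 > 110
  N6 sheds 162 MW: no online neighbours, lost.
  N8 sheds 198 MW to N17, N29: 99 each.
    N17: 144+99 = 243 > 130
    N29: 149+99 = 248 > 70
Round 3 — N17, N29, N3 trip offline.
  N17 sheds 243 MW: no online neighbours, lost.
  N29 sheds 248 MW: no online neighbours, lost.
  N3 sheds 163 MW: no online neighbours, lost.
No further trips.

N17, N23, N24, N27, N29, N3, N5, N6, N8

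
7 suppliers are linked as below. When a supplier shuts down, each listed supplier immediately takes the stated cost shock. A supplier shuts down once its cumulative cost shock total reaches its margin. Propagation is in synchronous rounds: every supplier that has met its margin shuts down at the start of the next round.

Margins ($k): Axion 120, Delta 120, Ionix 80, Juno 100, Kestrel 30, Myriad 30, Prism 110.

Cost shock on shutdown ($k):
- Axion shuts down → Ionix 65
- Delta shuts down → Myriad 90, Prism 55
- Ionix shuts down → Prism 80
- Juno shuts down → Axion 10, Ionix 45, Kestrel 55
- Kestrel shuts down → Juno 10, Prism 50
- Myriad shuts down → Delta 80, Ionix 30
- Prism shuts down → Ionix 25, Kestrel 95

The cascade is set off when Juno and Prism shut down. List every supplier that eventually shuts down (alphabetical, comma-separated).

Round 1 — Juno, Prism shut down (initial).
  Axion: +10 → 10 < 120
  Ionix: +45+25 → 70 < 80
  Kestrel: +55+95 → 150 ≥ 30
Round 2 — Kestrel shuts down.
No further shutdowns.

Juno, Kestrel, Prism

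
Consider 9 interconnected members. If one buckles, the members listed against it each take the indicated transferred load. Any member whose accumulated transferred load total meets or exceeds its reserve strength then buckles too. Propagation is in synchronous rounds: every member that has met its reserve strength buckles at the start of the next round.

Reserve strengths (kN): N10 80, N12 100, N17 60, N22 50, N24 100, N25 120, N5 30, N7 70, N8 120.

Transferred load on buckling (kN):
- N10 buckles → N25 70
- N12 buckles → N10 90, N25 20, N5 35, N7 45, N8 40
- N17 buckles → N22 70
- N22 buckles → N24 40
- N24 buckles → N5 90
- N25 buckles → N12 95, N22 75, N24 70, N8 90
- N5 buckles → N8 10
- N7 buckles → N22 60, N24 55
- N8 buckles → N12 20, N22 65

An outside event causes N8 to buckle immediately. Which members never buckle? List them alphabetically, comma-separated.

Round 1 — N8 buckles (initial).
  N12: +20 → 20 < 100
  N22: +65 → 65 ≥ 50
Round 2 — N22 buckles.
  N24: +40 → 40 < 100
No further bucklings.

N10, N12, N17, N24, N25, N5, N7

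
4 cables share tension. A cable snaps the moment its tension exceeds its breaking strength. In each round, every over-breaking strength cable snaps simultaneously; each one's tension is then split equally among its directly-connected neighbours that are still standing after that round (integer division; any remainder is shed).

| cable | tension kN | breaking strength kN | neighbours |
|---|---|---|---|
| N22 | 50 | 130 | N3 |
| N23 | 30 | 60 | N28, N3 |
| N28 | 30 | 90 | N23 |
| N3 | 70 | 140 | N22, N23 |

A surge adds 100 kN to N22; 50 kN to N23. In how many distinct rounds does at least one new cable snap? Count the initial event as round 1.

2

Round 1 — N22 at 150 > 130; N23 at 80 > 60. N22, N23 snap.
  N22 sheds 150 kN to N3: 150 each.
    N3: 70+150 = 220 > 140
  N23 sheds 80 kN to N28, N3: 40 each.
    N28: 30+40 = 70 ≤ 90
    N3: 220+40 = 260 > 140
Round 2 — N3 snaps.
  N3 sheds 260 kN: no online neighbours, lost.
No further breaks.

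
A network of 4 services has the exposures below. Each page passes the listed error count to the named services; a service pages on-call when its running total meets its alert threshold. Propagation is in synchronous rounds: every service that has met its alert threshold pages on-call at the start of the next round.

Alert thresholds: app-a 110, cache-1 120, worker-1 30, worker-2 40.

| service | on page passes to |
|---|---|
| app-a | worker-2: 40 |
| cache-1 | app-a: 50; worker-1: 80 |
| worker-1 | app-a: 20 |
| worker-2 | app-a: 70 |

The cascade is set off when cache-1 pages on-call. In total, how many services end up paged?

Round 1 — cache-1 pages on-call (initial).
  app-a: +50 → 50 < 110
  worker-1: +80 → 80 ≥ 30
Round 2 — worker-1 pages on-call.
  app-a: +20 → 70 < 110
No further pages.

2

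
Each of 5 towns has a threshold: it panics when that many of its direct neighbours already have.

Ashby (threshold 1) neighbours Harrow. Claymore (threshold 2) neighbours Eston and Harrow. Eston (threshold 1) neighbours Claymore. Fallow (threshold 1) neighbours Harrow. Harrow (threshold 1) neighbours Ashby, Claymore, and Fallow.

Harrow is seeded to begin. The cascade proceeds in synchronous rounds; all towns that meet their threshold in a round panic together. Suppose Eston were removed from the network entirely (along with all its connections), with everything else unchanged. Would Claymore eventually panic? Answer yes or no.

With Eston removed:
Round 1 — Harrow panics (initial).
Round 2 — checking thresholds:
  Ashby: 1 of 1 neighbours ≥ 1, panics.
  Claymore: 1 of 1 neighbours < 2, holds.
  Fallow: 1 of 1 neighbours ≥ 1, panics.
Round 3 — no new panics; cascade stops.

no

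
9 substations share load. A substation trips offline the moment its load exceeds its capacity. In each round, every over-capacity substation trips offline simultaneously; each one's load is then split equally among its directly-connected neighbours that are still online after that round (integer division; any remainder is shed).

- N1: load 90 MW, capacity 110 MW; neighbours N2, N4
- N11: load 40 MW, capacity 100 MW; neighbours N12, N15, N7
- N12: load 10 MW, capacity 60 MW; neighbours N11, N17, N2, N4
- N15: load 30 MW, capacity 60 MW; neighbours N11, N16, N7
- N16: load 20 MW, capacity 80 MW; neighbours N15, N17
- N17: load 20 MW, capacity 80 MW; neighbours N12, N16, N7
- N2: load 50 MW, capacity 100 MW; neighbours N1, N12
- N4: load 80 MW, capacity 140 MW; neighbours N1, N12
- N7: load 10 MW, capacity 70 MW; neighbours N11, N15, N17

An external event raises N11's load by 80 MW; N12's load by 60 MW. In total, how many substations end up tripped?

6

Round 1 — N11 at 120 > 100; N12 at 70 > 60. N11, N12 trip offline.
  N11 sheds 120 MW to N15, N7: 60 each.
    N15: 30+60 = 90 > 60
    N7: 10+60 = 70 ≤ 70
  N12 sheds 70 MW to N17, N2, N4: 23 each (1 lost).
    N17: 20+23 = 43 ≤ 80
    N2: 50+23 = 73 ≤ 100
    N4: 80+23 = 103 ≤ 140
Round 2 — N15 trips offline.
  N15 sheds 90 MW to N16, N7: 45 each.
    N16: 20+45 = 65 ≤ 80
    N7: 70+45 = 115 > 70
Round 3 — N7 trips offline.
  N7 sheds 115 MW to N17: 115 each.
    N17: 43+115 = 158 > 80
Round 4 — N17 trips offline.
  N17 sheds 158 MW to N16: 158 each.
    N16: 65+158 = 223 > 80
Round 5 — N16 trips offline.
  N16 sheds 223 MW: no online neighbours, lost.
No further trips.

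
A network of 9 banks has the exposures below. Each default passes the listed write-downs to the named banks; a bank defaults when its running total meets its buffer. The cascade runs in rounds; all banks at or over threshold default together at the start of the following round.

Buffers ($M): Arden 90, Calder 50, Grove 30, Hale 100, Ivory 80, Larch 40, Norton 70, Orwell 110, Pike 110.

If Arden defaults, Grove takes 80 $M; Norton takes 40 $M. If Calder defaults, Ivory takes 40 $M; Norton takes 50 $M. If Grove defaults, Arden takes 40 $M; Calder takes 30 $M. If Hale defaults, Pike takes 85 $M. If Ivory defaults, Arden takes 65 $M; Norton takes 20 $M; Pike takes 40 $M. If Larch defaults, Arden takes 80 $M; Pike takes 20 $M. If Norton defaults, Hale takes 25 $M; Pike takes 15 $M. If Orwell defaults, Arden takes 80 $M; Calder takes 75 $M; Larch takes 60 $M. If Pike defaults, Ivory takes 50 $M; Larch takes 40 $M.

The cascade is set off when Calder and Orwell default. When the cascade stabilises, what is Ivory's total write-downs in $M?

40

Round 1 — Calder, Orwell default (initial).
  Arden: +80 → 80 < 90
  Ivory: +40 → 40 < 80
  Larch: +60 → 60 ≥ 40
  Norton: +50 → 50 < 70
Round 2 — Larch defaults.
  Arden: +80 → 160 ≥ 90
  Pike: +20 → 20 < 110
Round 3 — Arden defaults.
  Grove: +80 → 80 ≥ 30
  Norton: +40 → 90 ≥ 70
Round 4 — Grove, Norton default.
  Hale: +25 → 25 < 100
  Pike: +15 → 35 < 110
No further defaults.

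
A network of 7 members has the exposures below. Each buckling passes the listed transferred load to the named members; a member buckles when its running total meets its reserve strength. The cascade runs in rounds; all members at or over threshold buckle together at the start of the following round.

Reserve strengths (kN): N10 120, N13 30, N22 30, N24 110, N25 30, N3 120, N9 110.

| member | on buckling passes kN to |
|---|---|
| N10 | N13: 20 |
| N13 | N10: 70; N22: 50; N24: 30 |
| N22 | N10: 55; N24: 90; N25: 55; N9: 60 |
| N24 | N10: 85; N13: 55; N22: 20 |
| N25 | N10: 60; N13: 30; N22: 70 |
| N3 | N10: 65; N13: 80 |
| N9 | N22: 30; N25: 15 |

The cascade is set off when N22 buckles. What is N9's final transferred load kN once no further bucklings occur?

60

Round 1 — N22 buckles (initial).
  N10: +55 → 55 < 120
  N24: +90 → 90 < 110
  N25: +55 → 55 ≥ 30
  N9: +60 → 60 < 110
Round 2 — N25 buckles.
  N10: +60 → 115 < 120
  N13: +30 → 30 ≥ 30
Round 3 — N13 buckles.
  N10: +70 → 185 ≥ 120
  N24: +30 → 120 ≥ 110
Round 4 — N10, N24 buckle.
No further bucklings.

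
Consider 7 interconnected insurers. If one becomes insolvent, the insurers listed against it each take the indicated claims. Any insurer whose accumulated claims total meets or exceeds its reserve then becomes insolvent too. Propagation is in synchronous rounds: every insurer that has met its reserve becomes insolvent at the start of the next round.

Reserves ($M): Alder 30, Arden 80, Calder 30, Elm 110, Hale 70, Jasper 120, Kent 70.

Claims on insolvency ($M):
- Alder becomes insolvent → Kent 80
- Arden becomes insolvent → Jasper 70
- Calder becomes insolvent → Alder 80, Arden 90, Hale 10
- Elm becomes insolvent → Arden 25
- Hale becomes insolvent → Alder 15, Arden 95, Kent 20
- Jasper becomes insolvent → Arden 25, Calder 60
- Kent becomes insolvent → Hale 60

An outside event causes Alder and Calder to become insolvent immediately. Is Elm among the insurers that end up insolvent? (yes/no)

Round 1 — Alder, Calder become insolvent (initial).
  Arden: +90 → 90 ≥ 80
  Hale: +10 → 10 < 70
  Kent: +80 → 80 ≥ 70
Round 2 — Arden, Kent become insolvent.
  Hale: +60 → 70 ≥ 70
  Jasper: +70 → 70 < 120
Round 3 — Hale becomes insolvent.
No further insolvencies.

no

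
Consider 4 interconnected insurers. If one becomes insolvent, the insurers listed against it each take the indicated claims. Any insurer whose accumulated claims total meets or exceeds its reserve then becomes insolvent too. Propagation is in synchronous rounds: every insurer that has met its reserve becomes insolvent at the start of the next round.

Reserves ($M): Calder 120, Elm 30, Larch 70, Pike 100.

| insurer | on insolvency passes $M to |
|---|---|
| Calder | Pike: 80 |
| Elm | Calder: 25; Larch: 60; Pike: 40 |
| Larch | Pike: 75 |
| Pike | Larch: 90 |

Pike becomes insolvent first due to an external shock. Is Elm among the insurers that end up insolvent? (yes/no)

no

Round 1 — Pike becomes insolvent (initial).
  Larch: +90 → 90 ≥ 70
Round 2 — Larch becomes insolvent.
No further insolvencies.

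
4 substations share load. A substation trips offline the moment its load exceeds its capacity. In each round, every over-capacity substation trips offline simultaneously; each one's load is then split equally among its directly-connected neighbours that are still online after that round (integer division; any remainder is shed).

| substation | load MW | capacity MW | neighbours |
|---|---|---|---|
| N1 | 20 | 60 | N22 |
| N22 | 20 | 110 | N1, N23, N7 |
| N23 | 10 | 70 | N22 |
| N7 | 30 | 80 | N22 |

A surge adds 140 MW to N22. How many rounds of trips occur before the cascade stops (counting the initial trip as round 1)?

Round 1 — N22 at 160 > 110. N22 trips offline.
  N22 sheds 160 MW to N1, N23, N7: 53 each (1 lost).
    N1: 20+53 = 73 > 60
    N23: 10+53 = 63 ≤ 70
    N7: 30+53 = 83 > 80
Round 2 — N1, N7 trip offline.
  N1 sheds 73 MW: no online neighbours, lost.
  N7 sheds 83 MW: no online neighbours, lost.
No further trips.

2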